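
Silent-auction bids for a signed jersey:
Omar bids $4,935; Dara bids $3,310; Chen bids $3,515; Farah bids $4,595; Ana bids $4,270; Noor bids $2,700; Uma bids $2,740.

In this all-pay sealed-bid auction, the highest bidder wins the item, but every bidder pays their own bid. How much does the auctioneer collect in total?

Rule: the highest bidder wins the item, but every bidder pays their own bid.
Sorting bids: 4,935 (Omar) > 4,595 (Farah) > 4,270 (Ana) > 3,515 (Chen) > 3,310 (Dara) > 2,740 (Uma) > …
Every bidder forfeits their bid regardless of winning.
Revenue = 4,935 + 3,310 + 3,515 + 4,595 + 4,270 + 2,700 + 2,740 = $26,065.

Total revenue: $26,065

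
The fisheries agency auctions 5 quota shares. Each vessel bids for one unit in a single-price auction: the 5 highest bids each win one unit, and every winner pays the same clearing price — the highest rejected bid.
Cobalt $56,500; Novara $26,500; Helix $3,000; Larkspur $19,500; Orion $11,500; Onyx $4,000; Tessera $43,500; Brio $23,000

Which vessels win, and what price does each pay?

Sorting: 56,500 (Cobalt), 43,500 (Tessera), 26,500 (Novara), 23,000 (Brio), 19,500 (Larkspur), 11,500 (Orion), 4,000 (Onyx), …
The 5 highest are Cobalt, Tessera, Novara, Brio, Larkspur.
First losing bid is Orion's $11,500, which sets the uniform price.

Cobalt, Tessera, Novara, Brio, Larkspur; each pays $11,500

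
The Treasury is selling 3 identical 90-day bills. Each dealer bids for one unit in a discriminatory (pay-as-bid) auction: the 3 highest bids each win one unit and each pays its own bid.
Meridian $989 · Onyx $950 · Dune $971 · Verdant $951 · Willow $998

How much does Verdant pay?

Bids ranked high→low: 998 (Willow), 989 (Meridian), 971 (Dune), 951 (Verdant), 950 (Onyx)
Winners (3 units): Willow, Meridian, Dune.
Verdant does not win → $0.

Verdant pays $0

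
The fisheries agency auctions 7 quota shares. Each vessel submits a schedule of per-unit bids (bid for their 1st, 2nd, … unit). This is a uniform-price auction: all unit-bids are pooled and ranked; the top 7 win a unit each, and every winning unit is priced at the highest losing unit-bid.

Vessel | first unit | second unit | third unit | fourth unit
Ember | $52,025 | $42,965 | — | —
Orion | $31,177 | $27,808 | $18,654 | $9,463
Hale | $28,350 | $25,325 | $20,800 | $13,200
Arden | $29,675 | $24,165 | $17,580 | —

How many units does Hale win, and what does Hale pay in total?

Hale: 2 units, pays $48,330

Merging the schedules and taking the best 7: 52,025 (Ember-1), 42,965 (Ember-2), 31,177 (Orion-1), 29,675 (Arden-1), 28,350 (Hale-1), 27,808 (Orion-2), 25,325 (Hale-2)
Highest rejected unit-bid = $24,165.
Hale wins 2 unit(s) at $24,165 each.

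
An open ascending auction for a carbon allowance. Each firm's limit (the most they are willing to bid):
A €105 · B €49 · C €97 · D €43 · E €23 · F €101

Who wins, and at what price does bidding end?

Limits in order: 105 (A) > 101 (F) > 97 (C) > 49 (B) > 43 (D) > 23 (E)
Once the price passes €101, only A is left; the hammer falls at F's limit of €101.

A wins at €101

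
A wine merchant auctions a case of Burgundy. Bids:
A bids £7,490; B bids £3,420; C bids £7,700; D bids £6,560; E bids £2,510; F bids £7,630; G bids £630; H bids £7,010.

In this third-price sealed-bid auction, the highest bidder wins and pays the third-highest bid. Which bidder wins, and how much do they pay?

C pays £7,490

Bids in order: 7,700 (C) > 7,630 (F) > 7,490 (A) > 7,010 (H) > 6,560 (D) > 3,420 (B) > …
C wins; payment is bid #3 in the ranking = £7,490.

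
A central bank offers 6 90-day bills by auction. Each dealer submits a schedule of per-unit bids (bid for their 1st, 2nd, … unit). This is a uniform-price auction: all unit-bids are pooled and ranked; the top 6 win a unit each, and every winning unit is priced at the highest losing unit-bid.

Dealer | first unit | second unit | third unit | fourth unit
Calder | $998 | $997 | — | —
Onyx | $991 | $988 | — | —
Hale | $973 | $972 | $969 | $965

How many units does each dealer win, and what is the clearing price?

All unit-bids, highest first — top 6: 998 (Calder-1), 997 (Calder-2), 991 (Onyx-1), 988 (Onyx-2), 973 (Hale-1), 972 (Hale-2)
First bid not allocated: $969.
Allocation: Calder 2, Hale 2, Onyx 2.

Calder 2, Hale 2, Onyx 2; clearing price $969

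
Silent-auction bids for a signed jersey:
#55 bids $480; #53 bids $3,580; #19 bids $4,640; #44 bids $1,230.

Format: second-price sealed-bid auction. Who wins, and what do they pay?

Bids ranked: 4,640 (#19) > 3,580 (#53) > 1,230 (#44) > 480 (#55)
Second-price: #19 pays #53's bid of $3,580.

#19 pays $3,580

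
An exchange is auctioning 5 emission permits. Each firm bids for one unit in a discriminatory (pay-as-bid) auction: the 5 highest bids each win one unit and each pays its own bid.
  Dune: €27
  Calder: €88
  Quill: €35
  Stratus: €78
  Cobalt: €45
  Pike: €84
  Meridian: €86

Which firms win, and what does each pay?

Sorting: 88 (Calder), 86 (Meridian), 84 (Pike), 78 (Stratus), 45 (Cobalt), 35 (Quill), 27 (Dune)
Top 5: Calder, Meridian, Pike, Stratus, Cobalt.
Each winner pays its own bid: Calder €88, Meridian €86, Pike €84, Stratus €78, Cobalt €45.

Calder €88, Meridian €86, Pike €84, Stratus €78, Cobalt €45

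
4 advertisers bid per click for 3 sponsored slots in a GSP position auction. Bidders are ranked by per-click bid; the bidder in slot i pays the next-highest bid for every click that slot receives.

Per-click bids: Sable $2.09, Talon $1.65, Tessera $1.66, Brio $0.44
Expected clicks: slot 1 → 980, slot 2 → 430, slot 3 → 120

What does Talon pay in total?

Talon pays $52.80

Ranked by bid: $2.09 (Sable) > $1.66 (Tessera) > $1.65 (Talon) > $0.44 (Brio)
Talon holds slot 3 → pays next bid $0.44 × 120 clicks = $52.80.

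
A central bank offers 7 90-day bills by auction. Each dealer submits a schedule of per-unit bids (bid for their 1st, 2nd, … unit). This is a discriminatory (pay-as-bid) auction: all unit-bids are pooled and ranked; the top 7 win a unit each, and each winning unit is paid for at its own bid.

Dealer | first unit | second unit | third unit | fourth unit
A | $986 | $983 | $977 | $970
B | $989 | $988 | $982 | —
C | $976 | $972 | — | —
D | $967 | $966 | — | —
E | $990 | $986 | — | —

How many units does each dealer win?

Pooled unit-bids ranked (top 7): 990 (E-1), 989 (B-1), 988 (B-2), 986 (A-1), 986 (E-2), 983 (A-2), 982 (B-3)
Next rejected bid: $977 (not a price — pay-as-bid).
Allocation: A 2, B 3, E 2.

A 2, B 3, E 2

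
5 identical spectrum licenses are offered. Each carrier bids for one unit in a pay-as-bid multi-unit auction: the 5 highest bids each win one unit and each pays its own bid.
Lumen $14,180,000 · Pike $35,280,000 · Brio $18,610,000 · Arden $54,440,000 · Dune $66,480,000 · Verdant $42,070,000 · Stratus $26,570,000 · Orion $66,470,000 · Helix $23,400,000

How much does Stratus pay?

Stratus pays $0

Sorting: 66,480,000 (Dune), 66,470,000 (Orion), 54,440,000 (Arden), 42,070,000 (Verdant), 35,280,000 (Pike), 26,570,000 (Stratus), 23,400,000 (Helix), …
Winners (5 units): Dune, Orion, Arden, Verdant, Pike.
Stratus does not win → $0.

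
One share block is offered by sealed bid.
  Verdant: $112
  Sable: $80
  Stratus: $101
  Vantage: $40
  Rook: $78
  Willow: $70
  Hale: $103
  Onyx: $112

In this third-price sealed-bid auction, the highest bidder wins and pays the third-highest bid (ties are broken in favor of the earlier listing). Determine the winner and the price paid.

Bids ranked: 112 (Verdant) > 112 (Onyx) > 103 (Hale) > 101 (Stratus) > 80 (Sable) > 78 (Rook) > …
Tie at $112 → Verdant wins by tie-break.
Verdant is highest; pays the third-highest bid, $103.

Verdant pays $103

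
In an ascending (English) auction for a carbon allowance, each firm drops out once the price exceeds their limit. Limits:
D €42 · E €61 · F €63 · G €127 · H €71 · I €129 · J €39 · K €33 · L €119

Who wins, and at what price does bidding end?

Ascending (English) auction: the price rises until one bidder remains; the winner pays the price at which the last rival dropped out.
Limits ranked: 129 (I) > 127 (G) > 119 (L) > 71 (H) > 63 (F) > 61 (E) > …
Bidding ends when G exits at €127; I takes it.

I wins at €127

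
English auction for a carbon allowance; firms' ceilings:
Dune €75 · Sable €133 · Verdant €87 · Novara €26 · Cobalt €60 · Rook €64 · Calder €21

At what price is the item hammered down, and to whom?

Rule: the price rises until one bidder remains; the winner pays the price at which the last rival dropped out.
Limits ranked: 133 (Sable) > 87 (Verdant) > 75 (Dune) > 64 (Rook) > 60 (Cobalt) > 26 (Novara) > …
Verdant is the last rival to drop out, at €87; Sable remains and wins at that price.

Sable wins at €87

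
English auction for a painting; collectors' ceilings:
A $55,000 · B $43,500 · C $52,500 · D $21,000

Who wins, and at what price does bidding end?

A wins at $52,500

Open ascending-bid auction: the price rises until one bidder remains; the winner pays the price at which the last rival dropped out.
Limits ranked: 55,000 (A) > 52,500 (C) > 43,500 (B) > 21,000 (D)
Bidding ends when C exits at $52,500; A takes it.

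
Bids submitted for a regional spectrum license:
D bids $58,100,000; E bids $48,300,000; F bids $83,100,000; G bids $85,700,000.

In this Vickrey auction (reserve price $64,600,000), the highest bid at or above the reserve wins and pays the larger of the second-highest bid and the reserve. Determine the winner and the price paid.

G pays $83,100,000

Rule: the highest bid at or above the reserve wins and pays the larger of the second-highest bid and the reserve.
Sorting bids: 85,700,000 (G) > 83,100,000 (F) > 58,100,000 (D) > 48,300,000 (E)
G has the top bid at or above the reserve ($85,700,000).
max(second-highest $83,100,000, reserve $64,600,000) = $83,100,000; the reserve does not bind.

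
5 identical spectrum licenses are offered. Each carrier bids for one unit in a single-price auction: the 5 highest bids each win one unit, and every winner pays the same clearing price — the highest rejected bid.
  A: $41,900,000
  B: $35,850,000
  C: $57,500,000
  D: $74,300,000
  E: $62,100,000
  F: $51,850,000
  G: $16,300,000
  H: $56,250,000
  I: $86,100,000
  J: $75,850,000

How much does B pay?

B pays $0

Ordering the bids: 86,100,000 (I), 75,850,000 (J), 74,300,000 (D), 62,100,000 (E), 57,500,000 (C), 56,250,000 (H), 51,850,000 (F), …
Top 5: I, J, D, E, C.
First losing bid is H's $56,250,000, which sets the uniform price.
B does not win → pays $0.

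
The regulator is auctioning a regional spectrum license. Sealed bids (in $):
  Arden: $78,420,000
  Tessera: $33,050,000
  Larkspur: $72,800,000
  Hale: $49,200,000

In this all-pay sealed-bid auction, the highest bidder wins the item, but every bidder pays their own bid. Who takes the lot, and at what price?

Arden pays $78,420,000

All-pay sealed-bid auction: the highest bidder wins the item, but every bidder pays their own bid.
Bids ranked: 78,420,000 (Arden) > 72,800,000 (Larkspur) > 49,200,000 (Hale) > 33,050,000 (Tessera)
Arden wins with the top bid; all bids are sunk regardless.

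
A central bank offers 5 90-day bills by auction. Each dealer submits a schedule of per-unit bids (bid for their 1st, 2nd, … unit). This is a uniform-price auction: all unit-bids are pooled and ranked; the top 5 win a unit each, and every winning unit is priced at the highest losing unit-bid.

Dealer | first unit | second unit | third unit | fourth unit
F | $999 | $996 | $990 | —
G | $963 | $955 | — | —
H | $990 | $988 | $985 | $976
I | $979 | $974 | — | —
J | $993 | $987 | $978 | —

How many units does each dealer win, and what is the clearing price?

F 3, H 1, J 1; clearing price $988

All unit-bids, highest first — top 5: 999 (F-1), 996 (F-2), 993 (J-1), 990 (F-3), 990 (H-1)
Highest rejected unit-bid = $988.
Allocation: F 3, H 1, J 1.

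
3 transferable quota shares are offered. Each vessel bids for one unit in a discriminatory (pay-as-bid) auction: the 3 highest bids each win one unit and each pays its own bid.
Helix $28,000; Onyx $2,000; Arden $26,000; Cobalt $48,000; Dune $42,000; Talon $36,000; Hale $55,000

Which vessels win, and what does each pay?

Hale $55,000, Cobalt $48,000, Dune $42,000

Sorting: 55,000 (Hale), 48,000 (Cobalt), 42,000 (Dune), 36,000 (Talon), 28,000 (Helix), …
Winners (3 units): Hale, Cobalt, Dune.
Each winner pays its own bid: Hale $55,000, Cobalt $48,000, Dune $42,000.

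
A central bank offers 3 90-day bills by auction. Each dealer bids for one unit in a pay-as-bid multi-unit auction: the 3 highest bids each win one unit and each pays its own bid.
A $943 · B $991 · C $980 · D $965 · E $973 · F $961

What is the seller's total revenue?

Sorting: 991 (B), 980 (C), 973 (E), 965 (D), 961 (F), …
Winners (3 units): B, C, E.
Total revenue = 991 + 980 + 973 = $2,944.

Total revenue: $2,944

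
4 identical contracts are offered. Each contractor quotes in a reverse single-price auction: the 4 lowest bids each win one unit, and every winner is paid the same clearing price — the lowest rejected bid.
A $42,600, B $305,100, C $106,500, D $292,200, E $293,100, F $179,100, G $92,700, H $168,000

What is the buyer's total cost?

Sorting: 42,600 (A), 92,700 (G), 106,500 (C), 168,000 (H), 179,100 (F), 292,200 (D), …
Winners (4 units): A, G, C, H.
Clearing price = lowest rejected bid = $179,100.
Total cost = 4 × $179,100 = $716,400.

Total cost: $716,400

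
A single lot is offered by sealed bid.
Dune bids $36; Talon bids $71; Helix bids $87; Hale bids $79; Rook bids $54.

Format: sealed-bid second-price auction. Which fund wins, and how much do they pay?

Rule: the highest bidder wins and pays the second-highest bid.
Sorting bids: 87 (Helix) > 79 (Hale) > 71 (Talon) > 54 (Rook) > 36 (Dune)
Second-price: Helix pays Hale's bid of $79.

Helix pays $79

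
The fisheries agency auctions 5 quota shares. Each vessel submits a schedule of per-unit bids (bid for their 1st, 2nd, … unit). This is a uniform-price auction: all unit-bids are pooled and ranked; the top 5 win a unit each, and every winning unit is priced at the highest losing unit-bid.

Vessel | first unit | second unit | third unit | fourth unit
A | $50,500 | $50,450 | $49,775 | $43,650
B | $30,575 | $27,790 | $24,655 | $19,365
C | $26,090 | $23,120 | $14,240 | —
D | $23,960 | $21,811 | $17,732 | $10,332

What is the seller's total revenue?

Total revenue: $138,950

Pooled unit-bids ranked (top 5): 50,500 (A-1), 50,450 (A-2), 49,775 (A-3), 43,650 (A-4), 30,575 (B-1)
Highest rejected unit-bid = $27,790.
Allocation: A 4, B 1. Every unit priced at $27,790.
Revenue = 5 × 27,790 = $138,950.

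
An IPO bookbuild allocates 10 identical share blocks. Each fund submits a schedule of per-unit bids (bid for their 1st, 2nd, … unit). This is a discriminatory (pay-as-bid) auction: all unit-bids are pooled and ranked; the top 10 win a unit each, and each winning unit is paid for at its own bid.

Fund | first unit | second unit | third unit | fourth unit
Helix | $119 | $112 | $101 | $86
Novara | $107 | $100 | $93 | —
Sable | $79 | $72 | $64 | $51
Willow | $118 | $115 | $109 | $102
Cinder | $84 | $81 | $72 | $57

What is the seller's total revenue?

All unit-bids, highest first — top 10: 119 (Helix-1), 118 (Willow-1), 115 (Willow-2), 112 (Helix-2), 109 (Willow-3), 107 (Novara-1), 102 (Willow-4), 101 (Helix-3), 100 (Novara-2), 93 (Novara-3)
Next rejected bid: $86 (not a price — pay-as-bid).
Each winning unit pays its own bid.
Revenue = 119 + 118 + 115 + 112 + 109 + 107 + 102 + 101 + 100 + 93 = $1,076.

Total revenue: $1,076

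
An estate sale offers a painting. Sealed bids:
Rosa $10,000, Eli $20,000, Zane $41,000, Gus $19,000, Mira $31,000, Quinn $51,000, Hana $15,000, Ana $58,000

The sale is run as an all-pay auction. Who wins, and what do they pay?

Ana pays $58,000

All-pay auction: the highest bidder wins the item, but every bidder pays their own bid.
Bids in order: 58,000 (Ana) > 51,000 (Quinn) > 41,000 (Zane) > 31,000 (Mira) > 20,000 (Eli) > 19,000 (Gus) > …
Ana wins with the top bid; all bids are sunk regardless.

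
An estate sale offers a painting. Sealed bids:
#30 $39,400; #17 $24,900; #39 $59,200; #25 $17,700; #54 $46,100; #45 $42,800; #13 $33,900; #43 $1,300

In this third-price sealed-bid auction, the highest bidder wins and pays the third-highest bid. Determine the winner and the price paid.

#39 pays $42,800

Bids ranked: 59,200 (#39) > 46,100 (#54) > 42,800 (#45) > 39,400 (#30) > 33,900 (#13) > 24,900 (#17) > …
#39 is highest; pays the third-highest bid, $42,800.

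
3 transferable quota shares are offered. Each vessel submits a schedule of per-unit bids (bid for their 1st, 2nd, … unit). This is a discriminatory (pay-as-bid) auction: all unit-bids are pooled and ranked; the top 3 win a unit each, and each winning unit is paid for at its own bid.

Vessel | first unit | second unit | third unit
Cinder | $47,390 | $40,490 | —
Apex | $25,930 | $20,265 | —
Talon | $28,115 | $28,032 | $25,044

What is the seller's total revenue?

Total revenue: $115,995

All unit-bids, highest first — top 3: 47,390 (Cinder-1), 40,490 (Cinder-2), 28,115 (Talon-1)
Next rejected bid: $28,032 (not a price — pay-as-bid).
Each winning unit pays its own bid.
Revenue = 47,390 + 40,490 + 28,115 = $115,995.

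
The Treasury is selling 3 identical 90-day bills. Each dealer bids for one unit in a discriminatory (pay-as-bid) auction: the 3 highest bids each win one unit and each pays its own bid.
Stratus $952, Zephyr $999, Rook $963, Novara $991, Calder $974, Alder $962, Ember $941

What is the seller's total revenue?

Total revenue: $2,964

Bids ranked high→low: 999 (Zephyr), 991 (Novara), 974 (Calder), 963 (Rook), 962 (Alder), …
The 3 highest are Zephyr, Novara, Calder.
Total revenue = 999 + 991 + 974 = $2,964.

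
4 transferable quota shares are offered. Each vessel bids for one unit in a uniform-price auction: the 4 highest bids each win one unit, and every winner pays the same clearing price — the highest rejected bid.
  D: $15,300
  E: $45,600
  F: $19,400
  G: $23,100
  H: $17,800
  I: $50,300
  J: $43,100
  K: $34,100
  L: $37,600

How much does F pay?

F pays $0

Sorting: 50,300 (I), 45,600 (E), 43,100 (J), 37,600 (L), 34,100 (K), 23,100 (G), …
Winners (4 units): I, E, J, L.
First losing bid is K's $34,100, which sets the uniform price.
F does not win → pays $0.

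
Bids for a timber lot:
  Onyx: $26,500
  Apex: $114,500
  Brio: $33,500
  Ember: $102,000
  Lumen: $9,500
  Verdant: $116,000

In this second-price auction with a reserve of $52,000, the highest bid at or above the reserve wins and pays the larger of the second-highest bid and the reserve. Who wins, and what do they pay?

Verdant pays $114,500

Bids ranked: 116,000 (Verdant) > 114,500 (Apex) > 102,000 (Ember) > 33,500 (Brio) > 26,500 (Onyx) > 9,500 (Lumen)
Highest eligible bid: Verdant at $116,000.
Second-highest bid $114,500 exceeds the reserve $52,000 → payment $114,500.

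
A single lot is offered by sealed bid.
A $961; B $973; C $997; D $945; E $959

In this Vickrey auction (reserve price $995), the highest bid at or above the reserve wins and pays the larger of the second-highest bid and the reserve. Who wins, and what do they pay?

C pays $995

Rule: the highest bid at or above the reserve wins and pays the larger of the second-highest bid and the reserve.
Bids ranked: 997 (C) > 973 (B) > 961 (A) > 959 (E) > 945 (D)
C has the top bid at or above the reserve ($997).
max(second-highest $973, reserve $995) = $995.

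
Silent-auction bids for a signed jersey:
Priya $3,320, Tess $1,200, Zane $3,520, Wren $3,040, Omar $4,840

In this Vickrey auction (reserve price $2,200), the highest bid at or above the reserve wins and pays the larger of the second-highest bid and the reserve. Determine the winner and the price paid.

Omar pays $3,520

Vickrey auction (reserve price $2,200): the highest bid at or above the reserve wins and pays the larger of the second-highest bid and the reserve.
Bids ranked: 4,840 (Omar) > 3,520 (Zane) > 3,320 (Priya) > 3,040 (Wren) > 1,200 (Tess)
Highest eligible bid: Omar at $4,840.
Second-highest bid $3,520 exceeds the reserve $2,200 → payment $3,520.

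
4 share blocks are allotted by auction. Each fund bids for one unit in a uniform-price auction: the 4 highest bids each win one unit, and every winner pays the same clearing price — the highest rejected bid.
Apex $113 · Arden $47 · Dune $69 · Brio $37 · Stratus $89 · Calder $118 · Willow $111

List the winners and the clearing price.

Sorting: 118 (Calder), 113 (Apex), 111 (Willow), 89 (Stratus), 69 (Dune), 47 (Arden), …
The 4 highest are Calder, Apex, Willow, Stratus.
Highest unsuccessful bid: $69 → clearing price.

Calder, Apex, Willow, Stratus; each pays $69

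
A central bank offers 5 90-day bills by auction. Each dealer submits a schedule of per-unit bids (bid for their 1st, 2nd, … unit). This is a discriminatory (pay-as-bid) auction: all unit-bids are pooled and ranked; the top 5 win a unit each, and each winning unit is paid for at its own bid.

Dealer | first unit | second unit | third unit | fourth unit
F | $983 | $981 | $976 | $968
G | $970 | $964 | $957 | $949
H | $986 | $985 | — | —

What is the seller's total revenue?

All unit-bids, highest first — top 5: 986 (H-1), 985 (H-2), 983 (F-1), 981 (F-2), 976 (F-3)
Next rejected bid: $970 (not a price — pay-as-bid).
Each winning unit pays its own bid.
Revenue = 986 + 985 + 983 + 981 + 976 = $4,911.

Total revenue: $4,911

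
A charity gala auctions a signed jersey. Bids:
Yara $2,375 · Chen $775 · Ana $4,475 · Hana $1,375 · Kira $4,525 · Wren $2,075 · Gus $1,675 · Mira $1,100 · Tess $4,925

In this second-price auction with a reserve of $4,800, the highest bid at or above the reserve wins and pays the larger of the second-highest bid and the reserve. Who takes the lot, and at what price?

Tess pays $4,800

Rule: the highest bid at or above the reserve wins and pays the larger of the second-highest bid and the reserve.
Bids in order: 4,925 (Tess) > 4,525 (Kira) > 4,475 (Ana) > 2,375 (Yara) > 2,075 (Wren) > 1,675 (Gus) > …
Tess has the top bid at or above the reserve ($4,925).
Second-highest bid $4,525 is below the reserve $4,800, so the reserve binds → payment $4,800.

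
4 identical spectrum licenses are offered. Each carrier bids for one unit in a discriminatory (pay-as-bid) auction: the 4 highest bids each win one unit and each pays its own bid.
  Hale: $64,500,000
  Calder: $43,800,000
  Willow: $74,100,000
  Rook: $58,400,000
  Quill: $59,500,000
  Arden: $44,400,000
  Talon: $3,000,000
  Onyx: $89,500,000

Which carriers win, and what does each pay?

Onyx $89,500,000, Willow $74,100,000, Hale $64,500,000, Quill $59,500,000

Sorting: 89,500,000 (Onyx), 74,100,000 (Willow), 64,500,000 (Hale), 59,500,000 (Quill), 58,400,000 (Rook), 44,400,000 (Arden), …
Winners (4 units): Onyx, Willow, Hale, Quill.
Each winner pays its own bid: Onyx $89,500,000, Willow $74,100,000, Hale $64,500,000, Quill $59,500,000.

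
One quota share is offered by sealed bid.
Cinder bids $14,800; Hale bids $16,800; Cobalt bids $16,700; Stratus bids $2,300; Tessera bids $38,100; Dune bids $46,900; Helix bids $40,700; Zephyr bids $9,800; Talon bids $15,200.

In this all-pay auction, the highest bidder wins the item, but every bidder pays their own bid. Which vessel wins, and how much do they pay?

Dune pays $46,900

Bids in order: 46,900 (Dune) > 40,700 (Helix) > 38,100 (Tessera) > 16,800 (Hale) > 16,700 (Cobalt) > 15,200 (Talon) > …
Dune is highest and takes the item; every bidder forfeits their bid.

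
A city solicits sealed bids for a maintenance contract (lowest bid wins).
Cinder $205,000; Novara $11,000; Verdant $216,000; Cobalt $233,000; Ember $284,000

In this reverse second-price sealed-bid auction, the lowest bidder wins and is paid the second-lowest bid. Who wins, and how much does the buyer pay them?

Novara is paid $205,000

Reverse second-price sealed-bid auction: the lowest bidder wins and is paid the second-lowest bid.
Sorting bids: 11,000 (Novara) < 205,000 (Cinder) < 216,000 (Verdant) < 233,000 (Cobalt) < 284,000 (Ember)
Second-price: Novara is paid Cinder's bid of $205,000.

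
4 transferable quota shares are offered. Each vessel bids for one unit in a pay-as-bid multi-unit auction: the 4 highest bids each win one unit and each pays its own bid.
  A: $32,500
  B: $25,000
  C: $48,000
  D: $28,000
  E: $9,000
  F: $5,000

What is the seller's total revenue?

Sorting: 48,000 (C), 32,500 (A), 28,000 (D), 25,000 (B), 9,000 (E), 5,000 (F)
Winners (4 units): C, A, D, B.
Total revenue = 48,000 + 32,500 + 28,000 + 25,000 = $133,500.

Total revenue: $133,500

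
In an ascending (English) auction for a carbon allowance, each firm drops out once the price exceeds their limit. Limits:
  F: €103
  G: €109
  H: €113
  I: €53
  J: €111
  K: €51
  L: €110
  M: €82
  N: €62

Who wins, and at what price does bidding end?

H wins at €111

Rule: the price rises until one bidder remains; the winner pays the price at which the last rival dropped out.
Sorting limits: 113 (H) > 111 (J) > 110 (L) > 109 (G) > 103 (F) > 82 (M) > …
Once the price passes €111, only H is left; the hammer falls at J's limit of €111.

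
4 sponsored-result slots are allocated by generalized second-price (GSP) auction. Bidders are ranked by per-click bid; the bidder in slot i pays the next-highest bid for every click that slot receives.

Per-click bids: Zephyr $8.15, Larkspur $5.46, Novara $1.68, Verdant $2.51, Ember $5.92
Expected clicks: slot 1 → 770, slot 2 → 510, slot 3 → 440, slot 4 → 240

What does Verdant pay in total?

Verdant pays $403.20

Ranked by bid: $8.15 (Zephyr) > $5.92 (Ember) > $5.46 (Larkspur) > $2.51 (Verdant) > $1.68 (Novara)
Verdant holds slot 4 → pays next bid $1.68 × 240 clicks = $403.20.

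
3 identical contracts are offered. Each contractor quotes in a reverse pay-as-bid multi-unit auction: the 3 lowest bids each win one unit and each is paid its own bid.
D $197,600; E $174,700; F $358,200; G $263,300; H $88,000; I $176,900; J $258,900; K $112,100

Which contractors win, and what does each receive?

H $88,000, K $112,100, E $174,700

Sorting: 88,000 (H), 112,100 (K), 174,700 (E), 176,900 (I), 197,600 (D), …
The 3 lowest are H, K, E.
Each winner is paid its own bid: H $88,000, K $112,100, E $174,700.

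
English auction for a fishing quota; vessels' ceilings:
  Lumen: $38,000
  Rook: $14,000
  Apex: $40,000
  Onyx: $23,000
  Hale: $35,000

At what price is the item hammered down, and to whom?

Apex wins at $38,000

Open ascending-bid auction: the price rises until one bidder remains; the winner pays the price at which the last rival dropped out.
Limits ranked: 40,000 (Apex) > 38,000 (Lumen) > 35,000 (Hale) > 23,000 (Onyx) > 14,000 (Rook)
Bidding ends when Lumen exits at $38,000; Apex takes it.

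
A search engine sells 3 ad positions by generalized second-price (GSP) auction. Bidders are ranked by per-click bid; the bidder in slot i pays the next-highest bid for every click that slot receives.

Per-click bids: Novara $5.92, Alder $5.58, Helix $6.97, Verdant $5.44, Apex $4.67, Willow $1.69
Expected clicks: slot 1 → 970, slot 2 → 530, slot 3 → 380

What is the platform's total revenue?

Total revenue: $10767.00

Per-click bids in order: $6.97 (Helix) > $5.92 (Novara) > $5.58 (Alder) > $5.44 (Verdant) > …
Slot 1: Helix pays $5.92 × 970 = $5742.40
Slot 2: Novara pays $5.58 × 530 = $2957.40
Slot 3: Alder pays $5.44 × 380 = $2067.20
Total = $10767.00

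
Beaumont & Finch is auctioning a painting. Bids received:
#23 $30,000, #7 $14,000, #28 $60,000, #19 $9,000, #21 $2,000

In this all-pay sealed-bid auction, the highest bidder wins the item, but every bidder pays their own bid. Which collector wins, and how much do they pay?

Rule: the highest bidder wins the item, but every bidder pays their own bid.
Bids in order: 60,000 (#28) > 30,000 (#23) > 14,000 (#7) > 9,000 (#19) > 2,000 (#21)
#28 wins with the top bid; all bids are sunk regardless.

#28 pays $60,000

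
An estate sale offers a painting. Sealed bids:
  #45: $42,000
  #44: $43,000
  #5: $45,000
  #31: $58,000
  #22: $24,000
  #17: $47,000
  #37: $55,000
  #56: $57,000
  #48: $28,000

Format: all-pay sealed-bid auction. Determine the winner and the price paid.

All-pay sealed-bid auction: the highest bidder wins the item, but every bidder pays their own bid.
Sorting bids: 58,000 (#31) > 57,000 (#56) > 55,000 (#37) > 47,000 (#17) > 45,000 (#5) > 43,000 (#44) > …
#31 wins with the top bid; all bids are sunk regardless.

#31 pays $58,000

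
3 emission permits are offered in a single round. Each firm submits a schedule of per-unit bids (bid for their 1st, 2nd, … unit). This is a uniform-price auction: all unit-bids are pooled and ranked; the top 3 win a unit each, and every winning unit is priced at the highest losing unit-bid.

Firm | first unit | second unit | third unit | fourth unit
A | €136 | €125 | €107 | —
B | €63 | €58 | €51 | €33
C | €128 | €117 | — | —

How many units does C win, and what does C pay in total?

C: 1 unit, pays €117

Pooled unit-bids ranked (top 3): 136 (A-1), 128 (C-1), 125 (A-2)
Highest rejected unit-bid = €117.
C wins 1 unit(s) at €117 each.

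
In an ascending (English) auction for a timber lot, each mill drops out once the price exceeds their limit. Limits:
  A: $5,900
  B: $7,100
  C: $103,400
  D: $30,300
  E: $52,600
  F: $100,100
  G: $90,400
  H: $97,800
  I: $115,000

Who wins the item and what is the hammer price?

Limits in order: 115,000 (I) > 103,400 (C) > 100,100 (F) > 97,800 (H) > 90,400 (G) > 52,600 (E) > …
C is the last rival to drop out, at $103,400; I remains and wins at that price.

I wins at $103,400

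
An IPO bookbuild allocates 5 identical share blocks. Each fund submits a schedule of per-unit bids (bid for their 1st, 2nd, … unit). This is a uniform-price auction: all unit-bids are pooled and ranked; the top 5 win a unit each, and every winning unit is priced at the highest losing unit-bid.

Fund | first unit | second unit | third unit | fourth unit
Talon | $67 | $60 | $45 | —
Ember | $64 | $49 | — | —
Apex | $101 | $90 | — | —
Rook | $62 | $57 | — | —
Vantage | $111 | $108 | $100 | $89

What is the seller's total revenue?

Total revenue: $445

Pooled unit-bids ranked (top 5): 111 (Vantage-1), 108 (Vantage-2), 101 (Apex-1), 100 (Vantage-3), 90 (Apex-2)
First bid not allocated: $89.
Allocation: Apex 2, Vantage 3. Every unit priced at $89.
Revenue = 5 × 89 = $445.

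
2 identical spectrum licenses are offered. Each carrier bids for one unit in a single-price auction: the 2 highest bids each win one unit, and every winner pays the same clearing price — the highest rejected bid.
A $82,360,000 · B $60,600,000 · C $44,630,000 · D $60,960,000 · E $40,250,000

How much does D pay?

D pays $60,600,000

Sorting: 82,360,000 (A), 60,960,000 (D), 60,600,000 (B), 44,630,000 (C), …
Winners (2 units): A, D.
Highest unsuccessful bid: $60,600,000 → clearing price.
D wins → pays $60,600,000.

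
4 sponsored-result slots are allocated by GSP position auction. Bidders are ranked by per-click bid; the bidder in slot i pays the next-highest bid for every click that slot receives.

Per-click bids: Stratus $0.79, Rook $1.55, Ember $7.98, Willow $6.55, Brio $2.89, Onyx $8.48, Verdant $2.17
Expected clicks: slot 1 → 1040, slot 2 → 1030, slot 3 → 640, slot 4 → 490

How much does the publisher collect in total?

Total revenue: $17958.60

Per-click bids in order: $8.48 (Onyx) > $7.98 (Ember) > $6.55 (Willow) > $2.89 (Brio) > $2.17 (Verdant) > …
Slot 1: Onyx pays $7.98 × 1040 = $8299.20
Slot 2: Ember pays $6.55 × 1030 = $6746.50
Slot 3: Willow pays $2.89 × 640 = $1849.60
Slot 4: Brio pays $2.17 × 490 = $1063.30
Total = $17958.60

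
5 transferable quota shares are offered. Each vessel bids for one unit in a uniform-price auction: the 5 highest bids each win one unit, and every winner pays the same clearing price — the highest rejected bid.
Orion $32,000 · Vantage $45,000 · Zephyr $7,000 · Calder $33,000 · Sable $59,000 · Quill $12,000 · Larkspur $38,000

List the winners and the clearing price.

Sable, Vantage, Larkspur, Calder, Orion; each pays $12,000

Ordering the bids: 59,000 (Sable), 45,000 (Vantage), 38,000 (Larkspur), 33,000 (Calder), 32,000 (Orion), 12,000 (Quill), 7,000 (Zephyr)
The 5 highest are Sable, Vantage, Larkspur, Calder, Orion.
Highest unsuccessful bid: $12,000 → clearing price.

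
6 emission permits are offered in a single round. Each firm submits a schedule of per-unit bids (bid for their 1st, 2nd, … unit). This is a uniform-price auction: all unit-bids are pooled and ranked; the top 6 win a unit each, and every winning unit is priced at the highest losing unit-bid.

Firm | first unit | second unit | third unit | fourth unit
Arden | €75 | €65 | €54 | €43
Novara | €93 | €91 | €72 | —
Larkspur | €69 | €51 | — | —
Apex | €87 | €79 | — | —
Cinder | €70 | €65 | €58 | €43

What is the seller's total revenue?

Total revenue: €420

All unit-bids, highest first — top 6: 93 (Novara-1), 91 (Novara-2), 87 (Apex-1), 79 (Apex-2), 75 (Arden-1), 72 (Novara-3)
Highest rejected unit-bid = €70.
Allocation: Apex 2, Arden 1, Novara 3. Every unit priced at €70.
Revenue = 6 × 70 = €420.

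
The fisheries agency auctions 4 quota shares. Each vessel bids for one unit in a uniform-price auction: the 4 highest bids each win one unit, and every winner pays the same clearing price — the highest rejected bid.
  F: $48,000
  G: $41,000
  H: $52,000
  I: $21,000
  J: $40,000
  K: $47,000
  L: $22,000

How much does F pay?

F pays $40,000

Ordering the bids: 52,000 (H), 48,000 (F), 47,000 (K), 41,000 (G), 40,000 (J), 22,000 (L), …
The 4 highest are H, F, K, G.
First losing bid is J's $40,000, which sets the uniform price.
F wins → pays $40,000.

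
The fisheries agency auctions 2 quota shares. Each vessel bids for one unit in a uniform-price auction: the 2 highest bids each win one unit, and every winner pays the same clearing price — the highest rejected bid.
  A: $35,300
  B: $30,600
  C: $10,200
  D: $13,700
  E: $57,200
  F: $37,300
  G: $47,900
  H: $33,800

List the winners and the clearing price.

Bids ranked high→low: 57,200 (E), 47,900 (G), 37,300 (F), 35,300 (A), …
Top 2: E, G.
First losing bid is F's $37,300, which sets the uniform price.

E, G; each pays $37,300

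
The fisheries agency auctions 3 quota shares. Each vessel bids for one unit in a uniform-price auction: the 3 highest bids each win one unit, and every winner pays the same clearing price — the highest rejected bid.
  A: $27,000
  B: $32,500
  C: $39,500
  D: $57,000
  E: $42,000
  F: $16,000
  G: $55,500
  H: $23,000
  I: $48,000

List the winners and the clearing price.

D, G, I; each pays $42,000

Bids ranked high→low: 57,000 (D), 55,500 (G), 48,000 (I), 42,000 (E), 39,500 (C), …
The 3 highest are D, G, I.
First losing bid is E's $42,000, which sets the uniform price.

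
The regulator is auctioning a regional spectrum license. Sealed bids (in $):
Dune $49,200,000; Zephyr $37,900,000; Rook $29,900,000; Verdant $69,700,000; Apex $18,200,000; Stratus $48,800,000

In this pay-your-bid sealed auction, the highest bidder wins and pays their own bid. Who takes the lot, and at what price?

Verdant pays $69,700,000

Rule: the highest bidder wins and pays their own bid.
Bids ranked: 69,700,000 (Verdant) > 49,200,000 (Dune) > 48,800,000 (Stratus) > 37,900,000 (Zephyr) > 29,900,000 (Rook) > 18,200,000 (Apex)
Verdant has the highest bid and pays exactly that: $69,700,000.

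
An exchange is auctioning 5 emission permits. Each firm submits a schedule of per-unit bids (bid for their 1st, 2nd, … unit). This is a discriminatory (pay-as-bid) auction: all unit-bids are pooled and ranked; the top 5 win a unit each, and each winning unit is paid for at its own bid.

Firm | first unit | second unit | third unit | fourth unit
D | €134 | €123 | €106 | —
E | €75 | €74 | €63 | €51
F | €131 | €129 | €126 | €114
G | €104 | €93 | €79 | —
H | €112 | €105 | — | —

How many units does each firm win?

D 2, F 3

All unit-bids, highest first — top 5: 134 (D-1), 131 (F-1), 129 (F-2), 126 (F-3), 123 (D-2)
Next rejected bid: €114 (not a price — pay-as-bid).
Allocation: D 2, F 3.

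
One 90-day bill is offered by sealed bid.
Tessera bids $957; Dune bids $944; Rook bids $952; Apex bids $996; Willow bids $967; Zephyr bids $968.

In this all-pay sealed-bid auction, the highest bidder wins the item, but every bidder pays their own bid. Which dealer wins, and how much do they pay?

All-pay sealed-bid auction: the highest bidder wins the item, but every bidder pays their own bid.
Bids ranked: 996 (Apex) > 968 (Zephyr) > 967 (Willow) > 957 (Tessera) > 952 (Rook) > 944 (Dune)
Apex is highest and takes the item; every bidder forfeits their bid.

Apex pays $996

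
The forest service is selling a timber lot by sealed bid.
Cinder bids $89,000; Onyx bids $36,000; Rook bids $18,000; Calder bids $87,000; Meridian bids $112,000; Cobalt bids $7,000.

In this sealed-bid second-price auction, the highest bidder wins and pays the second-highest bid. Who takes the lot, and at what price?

Meridian pays $89,000

Sealed-bid second-price auction: the highest bidder wins and pays the second-highest bid.
Sorting bids: 112,000 (Meridian) > 89,000 (Cinder) > 87,000 (Calder) > 36,000 (Onyx) > 18,000 (Rook) > 7,000 (Cobalt)
Second-price: Meridian pays Cinder's bid of $89,000.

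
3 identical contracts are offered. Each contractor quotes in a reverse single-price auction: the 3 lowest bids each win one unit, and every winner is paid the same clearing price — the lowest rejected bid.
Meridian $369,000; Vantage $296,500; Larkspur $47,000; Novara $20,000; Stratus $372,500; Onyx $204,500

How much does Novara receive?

Bids ranked low→high: 20,000 (Novara), 47,000 (Larkspur), 204,500 (Onyx), 296,500 (Vantage), 369,000 (Meridian), …
Lowest 3: Novara, Larkspur, Onyx.
First losing bid is Vantage's $296,500, which sets the uniform price.
Novara wins → is paid $296,500.

Novara is paid $296,500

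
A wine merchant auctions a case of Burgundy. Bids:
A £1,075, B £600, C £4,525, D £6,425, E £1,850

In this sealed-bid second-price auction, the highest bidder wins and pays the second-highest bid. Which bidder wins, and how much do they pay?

Rule: the highest bidder wins and pays the second-highest bid.
Bids ranked: 6,425 (D) > 4,525 (C) > 1,850 (E) > 1,075 (A) > 600 (B)
Second-price: D pays C's bid of £4,525.

D pays £4,525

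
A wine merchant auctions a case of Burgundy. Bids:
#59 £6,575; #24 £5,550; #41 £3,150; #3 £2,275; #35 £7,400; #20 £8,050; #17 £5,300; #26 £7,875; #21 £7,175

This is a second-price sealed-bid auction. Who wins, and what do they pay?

Sorting bids: 8,050 (#20) > 7,875 (#26) > 7,400 (#35) > 7,175 (#21) > 6,575 (#59) > 5,550 (#24) > …
#20 is highest; pays the second-highest bid, £7,875.

#20 pays £7,875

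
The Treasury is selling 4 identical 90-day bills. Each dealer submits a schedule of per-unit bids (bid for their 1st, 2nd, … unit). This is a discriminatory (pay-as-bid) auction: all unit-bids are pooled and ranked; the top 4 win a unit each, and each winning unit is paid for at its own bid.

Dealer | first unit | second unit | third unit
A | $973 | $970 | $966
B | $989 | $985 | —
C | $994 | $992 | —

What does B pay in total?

B pays $1,974

Pooled unit-bids ranked (top 4): 994 (C-1), 992 (C-2), 989 (B-1), 985 (B-2)
Next rejected bid: $973 (not a price — pay-as-bid).
B's winning unit-bids: 989 + 985 = $1,974.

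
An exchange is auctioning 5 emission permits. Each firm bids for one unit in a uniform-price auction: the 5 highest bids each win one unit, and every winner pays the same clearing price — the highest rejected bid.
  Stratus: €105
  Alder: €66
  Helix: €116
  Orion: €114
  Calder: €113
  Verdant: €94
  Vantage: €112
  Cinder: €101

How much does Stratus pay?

Sorting: 116 (Helix), 114 (Orion), 113 (Calder), 112 (Vantage), 105 (Stratus), 101 (Cinder), 94 (Verdant), …
Top 5: Helix, Orion, Calder, Vantage, Stratus.
Highest unsuccessful bid: €101 → clearing price.
Stratus wins → pays €101.

Stratus pays €101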